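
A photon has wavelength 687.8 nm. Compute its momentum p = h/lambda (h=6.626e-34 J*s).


p = h / lambda
= 6.626e-34 / (687.8e-9)
= 6.626e-34 / 6.8780e-07
= 9.6336e-28 kg*m/s

9.6336e-28


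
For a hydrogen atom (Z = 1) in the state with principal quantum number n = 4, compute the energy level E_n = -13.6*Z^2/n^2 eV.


E_n = -13.6 * Z^2 / n^2
= -13.6 * 1^2 / 4^2
= -13.6 * 1 / 16
= -0.85 eV

-0.85


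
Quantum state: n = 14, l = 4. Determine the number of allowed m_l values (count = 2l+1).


m_l ranges from -l to +l in integer steps
So m_l goes from -4 to +4
Count = 2l + 1 = 2*4 + 1
= 9

9


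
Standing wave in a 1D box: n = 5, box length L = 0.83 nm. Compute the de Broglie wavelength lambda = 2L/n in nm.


lambda = 2L / n
= 2 * 0.83 / 5
= 1.66 / 5
= 0.332 nm

0.332


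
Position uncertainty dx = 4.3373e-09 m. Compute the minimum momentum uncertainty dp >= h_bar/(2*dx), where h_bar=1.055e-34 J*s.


dp = h_bar / (2 * dx)
= 1.055e-34 / (2 * 4.3373e-09)
= 1.055e-34 / 8.6746e-09
= 1.2162e-26 kg*m/s

1.2162e-26


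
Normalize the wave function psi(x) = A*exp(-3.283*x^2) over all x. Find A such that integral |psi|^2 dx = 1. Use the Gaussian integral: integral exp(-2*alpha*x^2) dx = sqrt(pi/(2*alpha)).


integral |psi|^2 dx = A^2 * sqrt(pi/(2*alpha)) = 1
A^2 = sqrt(2*alpha/pi)
= sqrt(2 * 3.283 / pi)
= 1.445691
A = sqrt(1.445691)
= 1.2024

1.2024


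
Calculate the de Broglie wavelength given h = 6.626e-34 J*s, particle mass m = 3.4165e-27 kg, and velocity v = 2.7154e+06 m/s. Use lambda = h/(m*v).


lambda = h / (m * v)
= 6.626e-34 / (3.4165e-27 * 2.7154e+06)
= 6.626e-34 / 9.2772e-21
= 7.1423e-14 m

7.1423e-14


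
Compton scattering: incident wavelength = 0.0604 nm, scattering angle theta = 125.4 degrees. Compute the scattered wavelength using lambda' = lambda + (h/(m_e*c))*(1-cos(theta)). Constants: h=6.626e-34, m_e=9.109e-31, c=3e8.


Compton wavelength: h/(m_e*c) = 2.4247e-12 m
d_lambda = 2.4247e-12 * (1 - cos(125.4 deg))
= 2.4247e-12 * 1.579281
= 3.8293e-12 m = 0.003829 nm
lambda' = 0.0604 + 0.003829
= 0.064229 nm

0.064229


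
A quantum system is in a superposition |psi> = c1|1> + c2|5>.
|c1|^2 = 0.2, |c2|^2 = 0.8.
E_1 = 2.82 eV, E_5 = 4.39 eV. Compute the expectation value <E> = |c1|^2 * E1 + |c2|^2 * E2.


<E> = |c1|^2 * E1 + |c2|^2 * E2
= 0.2 * 2.82 + 0.8 * 4.39
= 0.564 + 3.512
= 4.076 eV

4.076


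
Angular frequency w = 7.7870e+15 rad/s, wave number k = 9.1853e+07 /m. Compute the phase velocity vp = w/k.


vp = w / k
= 7.7870e+15 / 9.1853e+07
= 8.4777e+07 m/s

8.4777e+07


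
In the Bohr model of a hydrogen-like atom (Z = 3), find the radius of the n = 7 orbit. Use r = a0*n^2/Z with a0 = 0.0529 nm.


r = a0 * n^2 / Z
= 0.0529 * 7^2 / 3
= 0.0529 * 49 / 3
= 0.864 nm

0.864


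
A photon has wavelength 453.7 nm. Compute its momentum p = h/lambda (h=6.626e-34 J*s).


p = h / lambda
= 6.626e-34 / (453.7e-9)
= 6.626e-34 / 4.5370e-07
= 1.4604e-27 kg*m/s

1.4604e-27


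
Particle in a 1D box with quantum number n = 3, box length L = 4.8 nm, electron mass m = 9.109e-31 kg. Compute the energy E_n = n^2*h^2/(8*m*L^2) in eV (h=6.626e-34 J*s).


E = n^2 * h^2 / (8 * m * L^2)
= 3^2 * (6.626e-34)^2 / (8 * 9.109e-31 * (4.8e-9)^2)
= 9 * 4.3904e-67 / (8 * 9.109e-31 * 2.3040e-17)
= 2.3534e-20 J
= 0.1469 eV

0.1469


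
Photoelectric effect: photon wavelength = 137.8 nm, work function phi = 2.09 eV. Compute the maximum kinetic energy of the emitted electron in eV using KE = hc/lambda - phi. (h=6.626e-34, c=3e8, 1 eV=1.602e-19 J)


E_photon = hc / lambda
= (6.626e-34)(3e8) / (137.8e-9)
= 1.4425e-18 J
= 9.0045 eV
KE = E_photon - phi
= 9.0045 - 2.09
= 6.9145 eV

6.9145


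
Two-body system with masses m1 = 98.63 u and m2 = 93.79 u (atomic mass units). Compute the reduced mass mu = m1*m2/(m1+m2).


mu = m1 * m2 / (m1 + m2)
= 98.63 * 93.79 / (98.63 + 93.79)
= 9250.5077 / 192.42
= 48.0746 u

48.0746


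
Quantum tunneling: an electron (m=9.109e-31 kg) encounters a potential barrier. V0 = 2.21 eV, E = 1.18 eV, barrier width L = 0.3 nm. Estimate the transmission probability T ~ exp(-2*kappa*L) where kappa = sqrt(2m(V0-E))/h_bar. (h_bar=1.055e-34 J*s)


V0 - E = 1.03 eV = 1.6501e-19 J
kappa = sqrt(2 * m * (V0-E)) / h_bar
= sqrt(2 * 9.109e-31 * 1.6501e-19) / 1.055e-34
= 5.1969e+09 /m
2*kappa*L = 2 * 5.1969e+09 * 0.3e-9
= 3.1182
T = exp(-3.1182) = 4.423830e-02

4.423830e-02


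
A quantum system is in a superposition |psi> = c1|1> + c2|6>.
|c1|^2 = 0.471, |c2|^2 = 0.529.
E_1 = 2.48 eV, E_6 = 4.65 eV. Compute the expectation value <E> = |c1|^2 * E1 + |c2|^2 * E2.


<E> = |c1|^2 * E1 + |c2|^2 * E2
= 0.471 * 2.48 + 0.529 * 4.65
= 1.1681 + 2.4599
= 3.6279 eV

3.6279


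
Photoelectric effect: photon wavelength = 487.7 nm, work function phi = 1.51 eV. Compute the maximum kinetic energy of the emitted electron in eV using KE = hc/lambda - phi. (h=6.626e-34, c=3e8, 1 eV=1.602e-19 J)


E_photon = hc / lambda
= (6.626e-34)(3e8) / (487.7e-9)
= 4.0759e-19 J
= 2.5442 eV
KE = E_photon - phi
= 2.5442 - 1.51
= 1.0342 eV

1.0342


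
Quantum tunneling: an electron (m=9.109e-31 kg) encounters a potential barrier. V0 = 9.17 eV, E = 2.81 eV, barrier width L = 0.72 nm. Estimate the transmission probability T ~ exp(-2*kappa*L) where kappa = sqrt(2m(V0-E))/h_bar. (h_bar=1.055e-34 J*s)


V0 - E = 6.36 eV = 1.0189e-18 J
kappa = sqrt(2 * m * (V0-E)) / h_bar
= sqrt(2 * 9.109e-31 * 1.0189e-18) / 1.055e-34
= 1.2914e+10 /m
2*kappa*L = 2 * 1.2914e+10 * 0.72e-9
= 18.596
T = exp(-18.596) = 8.391654e-09

8.391654e-09


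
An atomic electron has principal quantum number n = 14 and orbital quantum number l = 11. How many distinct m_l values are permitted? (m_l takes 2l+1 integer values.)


m_l ranges from -l to +l in integer steps
So m_l goes from -11 to +11
Count = 2l + 1 = 2*11 + 1
= 23

23


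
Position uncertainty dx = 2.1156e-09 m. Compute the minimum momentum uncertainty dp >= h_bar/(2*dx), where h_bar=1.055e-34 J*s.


dp = h_bar / (2 * dx)
= 1.055e-34 / (2 * 2.1156e-09)
= 1.055e-34 / 4.2312e-09
= 2.4934e-26 kg*m/s

2.4934e-26


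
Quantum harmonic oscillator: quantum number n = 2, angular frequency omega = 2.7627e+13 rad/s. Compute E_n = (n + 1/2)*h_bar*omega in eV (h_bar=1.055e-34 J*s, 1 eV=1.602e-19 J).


E = (n + 1/2) * h_bar * omega
= (2 + 0.5) * 1.055e-34 * 2.7627e+13
= 2.5 * 2.9146e-21
= 7.2866e-21 J
= 0.0455 eV

0.0455


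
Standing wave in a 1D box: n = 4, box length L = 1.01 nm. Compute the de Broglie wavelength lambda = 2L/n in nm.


lambda = 2L / n
= 2 * 1.01 / 4
= 2.02 / 4
= 0.505 nm

0.505


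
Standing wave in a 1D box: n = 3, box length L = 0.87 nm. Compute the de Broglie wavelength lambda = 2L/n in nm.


lambda = 2L / n
= 2 * 0.87 / 3
= 1.74 / 3
= 0.58 nm

0.58


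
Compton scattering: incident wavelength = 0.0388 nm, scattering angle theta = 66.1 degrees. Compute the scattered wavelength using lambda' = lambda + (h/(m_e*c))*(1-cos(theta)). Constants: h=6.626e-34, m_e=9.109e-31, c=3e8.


Compton wavelength: h/(m_e*c) = 2.4247e-12 m
d_lambda = 2.4247e-12 * (1 - cos(66.1 deg))
= 2.4247e-12 * 0.594858
= 1.4424e-12 m = 0.001442 nm
lambda' = 0.0388 + 0.001442
= 0.040242 nm

0.040242


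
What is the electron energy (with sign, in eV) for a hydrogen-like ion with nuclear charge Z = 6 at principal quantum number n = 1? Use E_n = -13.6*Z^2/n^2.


E_n = -13.6 * Z^2 / n^2
= -13.6 * 6^2 / 1^2
= -13.6 * 36 / 1
= -489.6 eV

-489.6


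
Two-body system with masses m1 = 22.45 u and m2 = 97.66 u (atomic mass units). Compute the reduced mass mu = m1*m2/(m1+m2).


mu = m1 * m2 / (m1 + m2)
= 22.45 * 97.66 / (22.45 + 97.66)
= 2192.467 / 120.11
= 18.2538 u

18.2538


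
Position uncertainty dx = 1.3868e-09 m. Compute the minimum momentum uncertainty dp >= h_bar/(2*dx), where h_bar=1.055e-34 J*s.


dp = h_bar / (2 * dx)
= 1.055e-34 / (2 * 1.3868e-09)
= 1.055e-34 / 2.7736e-09
= 3.8037e-26 kg*m/s

3.8037e-26


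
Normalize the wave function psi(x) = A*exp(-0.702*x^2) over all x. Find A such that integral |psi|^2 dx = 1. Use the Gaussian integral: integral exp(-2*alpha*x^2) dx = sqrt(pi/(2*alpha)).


integral |psi|^2 dx = A^2 * sqrt(pi/(2*alpha)) = 1
A^2 = sqrt(2*alpha/pi)
= sqrt(2 * 0.702 / pi)
= 0.668511
A = sqrt(0.668511)
= 0.8176

0.8176


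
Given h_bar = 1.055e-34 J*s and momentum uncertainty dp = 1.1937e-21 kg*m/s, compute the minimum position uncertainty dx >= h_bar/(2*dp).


dx = h_bar / (2 * dp)
= 1.055e-34 / (2 * 1.1937e-21)
= 1.055e-34 / 2.3874e-21
= 4.4190e-14 m

4.4190e-14


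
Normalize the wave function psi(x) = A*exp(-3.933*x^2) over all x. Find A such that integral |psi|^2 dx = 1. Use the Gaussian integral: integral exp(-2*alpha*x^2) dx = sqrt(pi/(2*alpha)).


integral |psi|^2 dx = A^2 * sqrt(pi/(2*alpha)) = 1
A^2 = sqrt(2*alpha/pi)
= sqrt(2 * 3.933 / pi)
= 1.582348
A = sqrt(1.582348)
= 1.2579

1.2579


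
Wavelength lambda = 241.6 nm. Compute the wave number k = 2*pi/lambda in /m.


k = 2 * pi / lambda
= 6.2832 / (241.6e-9)
= 6.2832 / 2.4160e-07
= 2.6007e+07 /m

2.6007e+07


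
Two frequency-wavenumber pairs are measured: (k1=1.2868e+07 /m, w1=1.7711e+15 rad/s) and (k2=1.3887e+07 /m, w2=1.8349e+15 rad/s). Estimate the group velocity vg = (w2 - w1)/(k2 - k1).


vg = (w2 - w1) / (k2 - k1)
= (1.8349e+15 - 1.7711e+15) / (1.3887e+07 - 1.2868e+07)
= 6.3800e+13 / 1.0190e+06
= 6.2610e+07 m/s

6.2610e+07


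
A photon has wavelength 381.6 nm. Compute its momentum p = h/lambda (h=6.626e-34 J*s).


p = h / lambda
= 6.626e-34 / (381.6e-9)
= 6.626e-34 / 3.8160e-07
= 1.7364e-27 kg*m/s

1.7364e-27


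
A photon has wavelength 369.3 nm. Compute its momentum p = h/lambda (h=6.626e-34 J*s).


p = h / lambda
= 6.626e-34 / (369.3e-9)
= 6.626e-34 / 3.6930e-07
= 1.7942e-27 kg*m/s

1.7942e-27


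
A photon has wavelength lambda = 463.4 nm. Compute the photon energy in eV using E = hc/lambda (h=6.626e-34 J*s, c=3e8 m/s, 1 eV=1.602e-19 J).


E = hc / lambda
= (6.626e-34)(3e8) / (463.4e-9)
= 1.9878e-25 / 4.6340e-07
= 4.2896e-19 J
Converting to eV: 4.2896e-19 / 1.602e-19
= 2.6777 eV

2.6777


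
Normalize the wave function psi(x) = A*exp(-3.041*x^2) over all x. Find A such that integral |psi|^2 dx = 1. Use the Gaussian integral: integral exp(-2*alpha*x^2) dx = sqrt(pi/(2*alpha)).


integral |psi|^2 dx = A^2 * sqrt(pi/(2*alpha)) = 1
A^2 = sqrt(2*alpha/pi)
= sqrt(2 * 3.041 / pi)
= 1.391388
A = sqrt(1.391388)
= 1.1796

1.1796


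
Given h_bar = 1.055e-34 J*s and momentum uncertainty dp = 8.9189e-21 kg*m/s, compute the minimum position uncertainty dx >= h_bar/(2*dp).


dx = h_bar / (2 * dp)
= 1.055e-34 / (2 * 8.9189e-21)
= 1.055e-34 / 1.7838e-20
= 5.9144e-15 m

5.9144e-15


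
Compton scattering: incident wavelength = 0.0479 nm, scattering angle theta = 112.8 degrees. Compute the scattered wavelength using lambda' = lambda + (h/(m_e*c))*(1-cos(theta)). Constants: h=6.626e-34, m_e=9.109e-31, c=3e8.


Compton wavelength: h/(m_e*c) = 2.4247e-12 m
d_lambda = 2.4247e-12 * (1 - cos(112.8 deg))
= 2.4247e-12 * 1.387516
= 3.3643e-12 m = 0.003364 nm
lambda' = 0.0479 + 0.003364
= 0.051264 nm

0.051264


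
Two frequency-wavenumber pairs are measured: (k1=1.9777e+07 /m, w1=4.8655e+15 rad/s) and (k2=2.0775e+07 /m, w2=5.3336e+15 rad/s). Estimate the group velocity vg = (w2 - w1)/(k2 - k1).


vg = (w2 - w1) / (k2 - k1)
= (5.3336e+15 - 4.8655e+15) / (2.0775e+07 - 1.9777e+07)
= 4.6810e+14 / 9.9800e+05
= 4.6904e+08 m/s

4.6904e+08


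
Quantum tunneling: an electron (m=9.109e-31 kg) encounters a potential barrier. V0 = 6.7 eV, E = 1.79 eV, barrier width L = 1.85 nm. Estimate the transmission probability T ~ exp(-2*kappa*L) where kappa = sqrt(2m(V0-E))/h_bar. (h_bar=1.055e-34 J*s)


V0 - E = 4.91 eV = 7.8658e-19 J
kappa = sqrt(2 * m * (V0-E)) / h_bar
= sqrt(2 * 9.109e-31 * 7.8658e-19) / 1.055e-34
= 1.1347e+10 /m
2*kappa*L = 2 * 1.1347e+10 * 1.85e-9
= 41.9828
T = exp(-41.9828) = 5.849148e-19

5.849148e-19


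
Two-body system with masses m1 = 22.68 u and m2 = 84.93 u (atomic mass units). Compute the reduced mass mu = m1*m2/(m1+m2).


mu = m1 * m2 / (m1 + m2)
= 22.68 * 84.93 / (22.68 + 84.93)
= 1926.2124 / 107.61
= 17.8999 u

17.8999


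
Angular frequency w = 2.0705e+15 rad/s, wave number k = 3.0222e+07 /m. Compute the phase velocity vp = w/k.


vp = w / k
= 2.0705e+15 / 3.0222e+07
= 6.8510e+07 m/s

6.8510e+07


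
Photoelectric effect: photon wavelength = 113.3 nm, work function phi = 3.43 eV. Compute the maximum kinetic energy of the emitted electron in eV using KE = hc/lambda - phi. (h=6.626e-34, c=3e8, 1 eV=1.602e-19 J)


E_photon = hc / lambda
= (6.626e-34)(3e8) / (113.3e-9)
= 1.7545e-18 J
= 10.9517 eV
KE = E_photon - phi
= 10.9517 - 3.43
= 7.5217 eV

7.5217


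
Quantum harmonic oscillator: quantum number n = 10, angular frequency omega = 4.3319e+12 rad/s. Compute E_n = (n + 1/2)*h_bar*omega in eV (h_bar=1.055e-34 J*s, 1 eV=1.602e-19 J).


E = (n + 1/2) * h_bar * omega
= (10 + 0.5) * 1.055e-34 * 4.3319e+12
= 10.5 * 4.5702e-22
= 4.7987e-21 J
= 0.03 eV

0.03


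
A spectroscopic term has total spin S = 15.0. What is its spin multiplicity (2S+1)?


Spin multiplicity = 2S + 1
= 2 * 15.0 + 1
= 30.0 + 1
= 31

31


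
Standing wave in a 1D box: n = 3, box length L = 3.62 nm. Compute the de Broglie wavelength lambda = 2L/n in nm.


lambda = 2L / n
= 2 * 3.62 / 3
= 7.24 / 3
= 2.4133 nm

2.4133


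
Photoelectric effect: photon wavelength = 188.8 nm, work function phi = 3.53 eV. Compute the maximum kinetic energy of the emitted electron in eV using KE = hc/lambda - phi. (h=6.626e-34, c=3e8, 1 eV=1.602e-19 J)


E_photon = hc / lambda
= (6.626e-34)(3e8) / (188.8e-9)
= 1.0529e-18 J
= 6.5722 eV
KE = E_photon - phi
= 6.5722 - 3.53
= 3.0422 eV

3.0422


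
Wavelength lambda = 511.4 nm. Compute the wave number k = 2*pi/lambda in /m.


k = 2 * pi / lambda
= 6.2832 / (511.4e-9)
= 6.2832 / 5.1140e-07
= 1.2286e+07 /m

1.2286e+07


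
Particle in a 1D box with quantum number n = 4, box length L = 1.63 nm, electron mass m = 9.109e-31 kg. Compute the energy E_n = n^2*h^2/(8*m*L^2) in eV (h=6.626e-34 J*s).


E = n^2 * h^2 / (8 * m * L^2)
= 4^2 * (6.626e-34)^2 / (8 * 9.109e-31 * (1.63e-9)^2)
= 16 * 4.3904e-67 / (8 * 9.109e-31 * 2.6569e-18)
= 3.6282e-19 J
= 2.2648 eV

2.2648


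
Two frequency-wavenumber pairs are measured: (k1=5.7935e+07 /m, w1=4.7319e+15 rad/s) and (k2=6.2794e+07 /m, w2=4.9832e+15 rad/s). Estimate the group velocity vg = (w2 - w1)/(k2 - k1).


vg = (w2 - w1) / (k2 - k1)
= (4.9832e+15 - 4.7319e+15) / (6.2794e+07 - 5.7935e+07)
= 2.5130e+14 / 4.8590e+06
= 5.1718e+07 m/s

5.1718e+07


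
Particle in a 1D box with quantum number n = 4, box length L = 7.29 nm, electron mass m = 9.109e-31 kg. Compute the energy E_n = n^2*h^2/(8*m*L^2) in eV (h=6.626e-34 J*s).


E = n^2 * h^2 / (8 * m * L^2)
= 4^2 * (6.626e-34)^2 / (8 * 9.109e-31 * (7.29e-9)^2)
= 16 * 4.3904e-67 / (8 * 9.109e-31 * 5.3144e-17)
= 1.8139e-20 J
= 0.1132 eV

0.1132


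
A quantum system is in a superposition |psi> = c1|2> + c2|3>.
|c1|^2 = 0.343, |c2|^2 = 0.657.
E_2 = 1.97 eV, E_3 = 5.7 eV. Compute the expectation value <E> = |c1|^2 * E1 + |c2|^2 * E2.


<E> = |c1|^2 * E1 + |c2|^2 * E2
= 0.343 * 1.97 + 0.657 * 5.7
= 0.6757 + 3.7449
= 4.4206 eV

4.4206


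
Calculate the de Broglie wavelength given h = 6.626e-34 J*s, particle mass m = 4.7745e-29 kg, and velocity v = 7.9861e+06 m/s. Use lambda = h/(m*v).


lambda = h / (m * v)
= 6.626e-34 / (4.7745e-29 * 7.9861e+06)
= 6.626e-34 / 3.8130e-22
= 1.7378e-12 m

1.7378e-12


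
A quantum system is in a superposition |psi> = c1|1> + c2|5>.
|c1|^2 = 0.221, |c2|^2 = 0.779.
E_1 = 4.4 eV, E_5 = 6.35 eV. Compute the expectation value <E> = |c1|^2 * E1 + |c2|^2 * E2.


<E> = |c1|^2 * E1 + |c2|^2 * E2
= 0.221 * 4.4 + 0.779 * 6.35
= 0.9724 + 4.9466
= 5.9191 eV

5.9191


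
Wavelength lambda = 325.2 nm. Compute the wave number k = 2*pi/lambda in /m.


k = 2 * pi / lambda
= 6.2832 / (325.2e-9)
= 6.2832 / 3.2520e-07
= 1.9321e+07 /m

1.9321e+07


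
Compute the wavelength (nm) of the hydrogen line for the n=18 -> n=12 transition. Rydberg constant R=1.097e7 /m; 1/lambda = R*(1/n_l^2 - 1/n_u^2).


1/lambda = R * (1/n_l^2 - 1/n_u^2)
= 1.097e7 * (1/12^2 - 1/18^2)
= 1.097e7 * (0.006944 - 0.003086)
= 1.097e7 * 0.003858
= 4.2323e+04 /m
lambda = 1 / 4.2323e+04 = 23628.0766 nm

23628.0766


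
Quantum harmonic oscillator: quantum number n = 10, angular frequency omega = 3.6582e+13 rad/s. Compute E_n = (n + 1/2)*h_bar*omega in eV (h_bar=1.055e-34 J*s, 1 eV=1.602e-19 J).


E = (n + 1/2) * h_bar * omega
= (10 + 0.5) * 1.055e-34 * 3.6582e+13
= 10.5 * 3.8594e-21
= 4.0524e-20 J
= 0.253 eV

0.253


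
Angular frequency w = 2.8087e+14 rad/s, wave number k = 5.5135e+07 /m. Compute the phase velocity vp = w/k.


vp = w / k
= 2.8087e+14 / 5.5135e+07
= 5.0942e+06 m/s

5.0942e+06


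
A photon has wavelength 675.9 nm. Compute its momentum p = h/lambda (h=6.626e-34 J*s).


p = h / lambda
= 6.626e-34 / (675.9e-9)
= 6.626e-34 / 6.7590e-07
= 9.8032e-28 kg*m/s

9.8032e-28


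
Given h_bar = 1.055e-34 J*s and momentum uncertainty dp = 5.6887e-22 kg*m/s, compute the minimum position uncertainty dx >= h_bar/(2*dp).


dx = h_bar / (2 * dp)
= 1.055e-34 / (2 * 5.6887e-22)
= 1.055e-34 / 1.1377e-21
= 9.2728e-14 m

9.2728e-14


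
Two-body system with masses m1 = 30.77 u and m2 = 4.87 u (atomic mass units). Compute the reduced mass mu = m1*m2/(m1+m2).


mu = m1 * m2 / (m1 + m2)
= 30.77 * 4.87 / (30.77 + 4.87)
= 149.8499 / 35.64
= 4.2045 u

4.2045


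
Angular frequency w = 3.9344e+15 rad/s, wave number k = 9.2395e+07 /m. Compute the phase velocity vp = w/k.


vp = w / k
= 3.9344e+15 / 9.2395e+07
= 4.2582e+07 m/s

4.2582e+07


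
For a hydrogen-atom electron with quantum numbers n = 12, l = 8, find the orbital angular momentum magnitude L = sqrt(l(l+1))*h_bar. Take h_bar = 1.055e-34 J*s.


L = sqrt(l*(l+1)) * h_bar
= sqrt(8 * 9) * 1.055e-34
= sqrt(72) * 1.055e-34
= 8.4853 * 1.055e-34
= 8.9520e-34 J*s

8.9520e-34


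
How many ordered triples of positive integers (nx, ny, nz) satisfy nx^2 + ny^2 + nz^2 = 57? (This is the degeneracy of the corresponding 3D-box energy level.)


Enumerate all (nx, ny, nz) with nx^2 + ny^2 + nz^2 = 57:
(2,2,7)
(2,7,2)
(4,4,5)
(4,5,4)
(5,4,4)
(7,2,2)
Total degeneracy = 6

6


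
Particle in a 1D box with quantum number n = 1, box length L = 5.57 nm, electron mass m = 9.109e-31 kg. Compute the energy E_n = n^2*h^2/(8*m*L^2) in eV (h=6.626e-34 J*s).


E = n^2 * h^2 / (8 * m * L^2)
= 1^2 * (6.626e-34)^2 / (8 * 9.109e-31 * (5.57e-9)^2)
= 1 * 4.3904e-67 / (8 * 9.109e-31 * 3.1025e-17)
= 1.9419e-21 J
= 0.0121 eV

0.0121


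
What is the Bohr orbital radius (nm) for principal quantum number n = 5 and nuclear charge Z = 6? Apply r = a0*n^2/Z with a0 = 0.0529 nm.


r = a0 * n^2 / Z
= 0.0529 * 5^2 / 6
= 0.0529 * 25 / 6
= 0.2204 nm

0.2204


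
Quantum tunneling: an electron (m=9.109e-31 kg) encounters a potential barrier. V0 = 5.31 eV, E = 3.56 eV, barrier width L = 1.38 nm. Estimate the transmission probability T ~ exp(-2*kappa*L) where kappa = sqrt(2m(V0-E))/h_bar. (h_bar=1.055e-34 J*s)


V0 - E = 1.75 eV = 2.8035e-19 J
kappa = sqrt(2 * m * (V0-E)) / h_bar
= sqrt(2 * 9.109e-31 * 2.8035e-19) / 1.055e-34
= 6.7740e+09 /m
2*kappa*L = 2 * 6.7740e+09 * 1.38e-9
= 18.6964
T = exp(-18.6964) = 7.590502e-09

7.590502e-09


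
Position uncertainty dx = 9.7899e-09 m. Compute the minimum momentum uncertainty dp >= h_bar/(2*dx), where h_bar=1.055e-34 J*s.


dp = h_bar / (2 * dx)
= 1.055e-34 / (2 * 9.7899e-09)
= 1.055e-34 / 1.9580e-08
= 5.3882e-27 kg*m/s

5.3882e-27


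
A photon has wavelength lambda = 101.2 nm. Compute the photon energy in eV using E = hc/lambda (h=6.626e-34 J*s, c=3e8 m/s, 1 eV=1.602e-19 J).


E = hc / lambda
= (6.626e-34)(3e8) / (101.2e-9)
= 1.9878e-25 / 1.0120e-07
= 1.9642e-18 J
Converting to eV: 1.9642e-18 / 1.602e-19
= 12.2611 eV

12.2611


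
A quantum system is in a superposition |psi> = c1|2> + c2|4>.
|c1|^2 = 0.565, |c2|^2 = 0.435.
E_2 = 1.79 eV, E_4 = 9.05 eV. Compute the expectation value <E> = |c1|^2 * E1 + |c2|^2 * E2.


<E> = |c1|^2 * E1 + |c2|^2 * E2
= 0.565 * 1.79 + 0.435 * 9.05
= 1.0113 + 3.9368
= 4.9481 eV

4.9481


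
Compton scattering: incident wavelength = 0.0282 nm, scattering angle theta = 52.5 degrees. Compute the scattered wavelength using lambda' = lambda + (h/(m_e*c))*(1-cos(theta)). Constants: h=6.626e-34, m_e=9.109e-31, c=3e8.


Compton wavelength: h/(m_e*c) = 2.4247e-12 m
d_lambda = 2.4247e-12 * (1 - cos(52.5 deg))
= 2.4247e-12 * 0.391239
= 9.4864e-13 m = 0.000949 nm
lambda' = 0.0282 + 0.000949
= 0.029149 nm

0.029149


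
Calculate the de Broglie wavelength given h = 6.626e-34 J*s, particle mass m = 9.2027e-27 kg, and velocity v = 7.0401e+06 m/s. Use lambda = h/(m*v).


lambda = h / (m * v)
= 6.626e-34 / (9.2027e-27 * 7.0401e+06)
= 6.626e-34 / 6.4788e-20
= 1.0227e-14 m

1.0227e-14


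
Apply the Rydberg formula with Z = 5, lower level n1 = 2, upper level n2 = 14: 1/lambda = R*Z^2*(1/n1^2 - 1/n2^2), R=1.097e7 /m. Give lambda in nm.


1/lambda = R * Z^2 * (1/n1^2 - 1/n2^2)
= 1.097e7 * 5^2 * (1/2^2 - 1/14^2)
= 1.097e7 * 25 * (0.25 - 0.005102)
= 6.7163e+07 /m
lambda = 1 / 6.7163e+07
= 14.8891 nm

14.8891


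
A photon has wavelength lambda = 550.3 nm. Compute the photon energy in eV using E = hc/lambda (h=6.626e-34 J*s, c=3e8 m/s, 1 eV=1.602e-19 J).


E = hc / lambda
= (6.626e-34)(3e8) / (550.3e-9)
= 1.9878e-25 / 5.5030e-07
= 3.6122e-19 J
Converting to eV: 3.6122e-19 / 1.602e-19
= 2.2548 eV

2.2548


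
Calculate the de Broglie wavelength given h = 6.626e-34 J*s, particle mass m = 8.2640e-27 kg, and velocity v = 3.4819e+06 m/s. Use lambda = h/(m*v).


lambda = h / (m * v)
= 6.626e-34 / (8.2640e-27 * 3.4819e+06)
= 6.626e-34 / 2.8774e-20
= 2.3027e-14 m

2.3027e-14


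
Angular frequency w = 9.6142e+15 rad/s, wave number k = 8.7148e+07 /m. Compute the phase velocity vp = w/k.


vp = w / k
= 9.6142e+15 / 8.7148e+07
= 1.1032e+08 m/s

1.1032e+08


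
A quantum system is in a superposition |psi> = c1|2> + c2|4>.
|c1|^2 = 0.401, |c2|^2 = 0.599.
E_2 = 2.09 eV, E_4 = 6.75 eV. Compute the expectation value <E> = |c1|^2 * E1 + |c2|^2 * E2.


<E> = |c1|^2 * E1 + |c2|^2 * E2
= 0.401 * 2.09 + 0.599 * 6.75
= 0.8381 + 4.0432
= 4.8813 eV

4.8813


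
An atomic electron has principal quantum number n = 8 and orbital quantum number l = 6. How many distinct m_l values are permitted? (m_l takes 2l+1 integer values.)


m_l ranges from -l to +l in integer steps
So m_l goes from -6 to +6
Count = 2l + 1 = 2*6 + 1
= 13

13


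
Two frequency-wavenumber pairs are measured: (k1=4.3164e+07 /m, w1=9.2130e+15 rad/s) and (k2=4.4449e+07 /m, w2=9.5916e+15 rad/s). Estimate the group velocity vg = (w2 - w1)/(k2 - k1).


vg = (w2 - w1) / (k2 - k1)
= (9.5916e+15 - 9.2130e+15) / (4.4449e+07 - 4.3164e+07)
= 3.7860e+14 / 1.2850e+06
= 2.9463e+08 m/s

2.9463e+08


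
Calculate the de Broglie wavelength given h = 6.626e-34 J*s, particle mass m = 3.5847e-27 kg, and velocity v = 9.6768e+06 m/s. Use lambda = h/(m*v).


lambda = h / (m * v)
= 6.626e-34 / (3.5847e-27 * 9.6768e+06)
= 6.626e-34 / 3.4688e-20
= 1.9101e-14 m

1.9101e-14


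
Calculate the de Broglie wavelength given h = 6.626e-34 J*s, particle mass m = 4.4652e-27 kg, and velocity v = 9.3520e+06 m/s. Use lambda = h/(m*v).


lambda = h / (m * v)
= 6.626e-34 / (4.4652e-27 * 9.3520e+06)
= 6.626e-34 / 4.1759e-20
= 1.5867e-14 m

1.5867e-14


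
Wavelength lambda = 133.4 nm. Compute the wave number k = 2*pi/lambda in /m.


k = 2 * pi / lambda
= 6.2832 / (133.4e-9)
= 6.2832 / 1.3340e-07
= 4.7100e+07 /m

4.7100e+07


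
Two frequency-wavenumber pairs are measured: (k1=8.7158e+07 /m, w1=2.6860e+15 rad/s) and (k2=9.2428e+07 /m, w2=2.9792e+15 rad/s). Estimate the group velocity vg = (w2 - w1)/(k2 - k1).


vg = (w2 - w1) / (k2 - k1)
= (2.9792e+15 - 2.6860e+15) / (9.2428e+07 - 8.7158e+07)
= 2.9320e+14 / 5.2700e+06
= 5.5636e+07 m/s

5.5636e+07


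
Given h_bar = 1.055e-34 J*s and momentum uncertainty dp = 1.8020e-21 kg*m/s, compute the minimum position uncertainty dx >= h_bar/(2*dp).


dx = h_bar / (2 * dp)
= 1.055e-34 / (2 * 1.8020e-21)
= 1.055e-34 / 3.6040e-21
= 2.9273e-14 m

2.9273e-14


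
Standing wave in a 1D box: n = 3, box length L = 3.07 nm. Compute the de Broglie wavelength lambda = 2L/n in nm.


lambda = 2L / n
= 2 * 3.07 / 3
= 6.14 / 3
= 2.0467 nm

2.0467


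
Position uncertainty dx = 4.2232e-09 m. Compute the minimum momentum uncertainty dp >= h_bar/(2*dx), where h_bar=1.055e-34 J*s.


dp = h_bar / (2 * dx)
= 1.055e-34 / (2 * 4.2232e-09)
= 1.055e-34 / 8.4464e-09
= 1.2491e-26 kg*m/s

1.2491e-26


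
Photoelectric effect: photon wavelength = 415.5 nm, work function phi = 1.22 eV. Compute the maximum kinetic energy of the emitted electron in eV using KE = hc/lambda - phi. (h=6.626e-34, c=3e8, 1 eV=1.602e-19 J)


E_photon = hc / lambda
= (6.626e-34)(3e8) / (415.5e-9)
= 4.7841e-19 J
= 2.9863 eV
KE = E_photon - phi
= 2.9863 - 1.22
= 1.7663 eV

1.7663


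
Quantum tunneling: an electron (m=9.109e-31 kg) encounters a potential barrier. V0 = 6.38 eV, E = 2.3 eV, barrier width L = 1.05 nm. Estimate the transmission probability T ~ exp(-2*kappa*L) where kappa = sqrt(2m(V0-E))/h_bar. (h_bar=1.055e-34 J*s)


V0 - E = 4.08 eV = 6.5362e-19 J
kappa = sqrt(2 * m * (V0-E)) / h_bar
= sqrt(2 * 9.109e-31 * 6.5362e-19) / 1.055e-34
= 1.0343e+10 /m
2*kappa*L = 2 * 1.0343e+10 * 1.05e-9
= 21.7209
T = exp(-21.7209) = 3.687378e-10

3.687378e-10


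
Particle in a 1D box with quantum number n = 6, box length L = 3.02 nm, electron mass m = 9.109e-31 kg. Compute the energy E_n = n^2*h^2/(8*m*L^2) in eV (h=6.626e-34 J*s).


E = n^2 * h^2 / (8 * m * L^2)
= 6^2 * (6.626e-34)^2 / (8 * 9.109e-31 * (3.02e-9)^2)
= 36 * 4.3904e-67 / (8 * 9.109e-31 * 9.1204e-18)
= 2.3781e-19 J
= 1.4845 eV

1.4845


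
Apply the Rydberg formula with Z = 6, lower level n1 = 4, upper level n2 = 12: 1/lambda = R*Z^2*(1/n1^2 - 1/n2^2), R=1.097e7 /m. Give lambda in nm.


1/lambda = R * Z^2 * (1/n1^2 - 1/n2^2)
= 1.097e7 * 6^2 * (1/4^2 - 1/12^2)
= 1.097e7 * 36 * (0.0625 - 0.006944)
= 2.1940e+07 /m
lambda = 1 / 2.1940e+07
= 45.5789 nm

45.5789


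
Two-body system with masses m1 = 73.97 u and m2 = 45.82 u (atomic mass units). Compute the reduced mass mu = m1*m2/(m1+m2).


mu = m1 * m2 / (m1 + m2)
= 73.97 * 45.82 / (73.97 + 45.82)
= 3389.3054 / 119.79
= 28.2937 u

28.2937


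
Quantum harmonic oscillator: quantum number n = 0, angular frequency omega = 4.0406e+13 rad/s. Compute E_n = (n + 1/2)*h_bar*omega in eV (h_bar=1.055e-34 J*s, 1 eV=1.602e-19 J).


E = (n + 1/2) * h_bar * omega
= (0 + 0.5) * 1.055e-34 * 4.0406e+13
= 0.5 * 4.2628e-21
= 2.1314e-21 J
= 0.0133 eV

0.0133


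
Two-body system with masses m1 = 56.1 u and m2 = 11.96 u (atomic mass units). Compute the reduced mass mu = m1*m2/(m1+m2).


mu = m1 * m2 / (m1 + m2)
= 56.1 * 11.96 / (56.1 + 11.96)
= 670.956 / 68.06
= 9.8583 u

9.8583


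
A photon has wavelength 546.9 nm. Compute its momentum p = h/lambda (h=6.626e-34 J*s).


p = h / lambda
= 6.626e-34 / (546.9e-9)
= 6.626e-34 / 5.4690e-07
= 1.2116e-27 kg*m/s

1.2116e-27


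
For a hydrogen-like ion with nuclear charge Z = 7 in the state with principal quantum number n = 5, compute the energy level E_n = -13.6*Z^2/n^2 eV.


E_n = -13.6 * Z^2 / n^2
= -13.6 * 7^2 / 5^2
= -13.6 * 49 / 25
= -26.656 eV

-26.656


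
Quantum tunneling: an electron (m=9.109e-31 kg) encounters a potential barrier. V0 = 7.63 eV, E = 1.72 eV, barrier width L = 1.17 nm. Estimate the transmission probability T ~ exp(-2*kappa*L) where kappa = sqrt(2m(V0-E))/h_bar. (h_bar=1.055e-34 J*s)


V0 - E = 5.91 eV = 9.4678e-19 J
kappa = sqrt(2 * m * (V0-E)) / h_bar
= sqrt(2 * 9.109e-31 * 9.4678e-19) / 1.055e-34
= 1.2449e+10 /m
2*kappa*L = 2 * 1.2449e+10 * 1.17e-9
= 29.1299
T = exp(-29.1299) = 2.233842e-13

2.233842e-13


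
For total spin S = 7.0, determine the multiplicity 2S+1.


Spin multiplicity = 2S + 1
= 2 * 7.0 + 1
= 14.0 + 1
= 15

15


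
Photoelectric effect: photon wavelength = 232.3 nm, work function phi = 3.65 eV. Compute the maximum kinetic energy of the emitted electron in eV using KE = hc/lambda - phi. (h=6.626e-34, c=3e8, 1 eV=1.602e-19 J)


E_photon = hc / lambda
= (6.626e-34)(3e8) / (232.3e-9)
= 8.5570e-19 J
= 5.3415 eV
KE = E_photon - phi
= 5.3415 - 3.65
= 1.6915 eV

1.6915


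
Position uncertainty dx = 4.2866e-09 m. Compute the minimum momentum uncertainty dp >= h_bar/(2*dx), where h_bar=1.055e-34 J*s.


dp = h_bar / (2 * dx)
= 1.055e-34 / (2 * 4.2866e-09)
= 1.055e-34 / 8.5732e-09
= 1.2306e-26 kg*m/s

1.2306e-26


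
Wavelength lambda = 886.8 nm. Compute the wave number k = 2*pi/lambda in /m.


k = 2 * pi / lambda
= 6.2832 / (886.8e-9)
= 6.2832 / 8.8680e-07
= 7.0852e+06 /m

7.0852e+06


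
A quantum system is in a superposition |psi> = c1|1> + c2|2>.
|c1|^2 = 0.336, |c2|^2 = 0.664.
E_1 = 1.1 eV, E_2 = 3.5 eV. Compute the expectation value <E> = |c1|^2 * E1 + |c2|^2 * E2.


<E> = |c1|^2 * E1 + |c2|^2 * E2
= 0.336 * 1.1 + 0.664 * 3.5
= 0.3696 + 2.324
= 2.6936 eV

2.6936


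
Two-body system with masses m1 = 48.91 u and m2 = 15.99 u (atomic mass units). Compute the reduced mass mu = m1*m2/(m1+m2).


mu = m1 * m2 / (m1 + m2)
= 48.91 * 15.99 / (48.91 + 15.99)
= 782.0709 / 64.9
= 12.0504 u

12.0504


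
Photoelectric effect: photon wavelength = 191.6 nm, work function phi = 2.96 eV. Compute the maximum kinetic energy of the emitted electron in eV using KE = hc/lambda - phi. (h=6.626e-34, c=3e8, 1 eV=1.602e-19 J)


E_photon = hc / lambda
= (6.626e-34)(3e8) / (191.6e-9)
= 1.0375e-18 J
= 6.4761 eV
KE = E_photon - phi
= 6.4761 - 2.96
= 3.5161 eV

3.5161


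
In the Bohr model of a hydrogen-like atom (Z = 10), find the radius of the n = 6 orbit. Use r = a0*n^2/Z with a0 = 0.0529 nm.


r = a0 * n^2 / Z
= 0.0529 * 6^2 / 10
= 0.0529 * 36 / 10
= 0.1904 nm

0.1904


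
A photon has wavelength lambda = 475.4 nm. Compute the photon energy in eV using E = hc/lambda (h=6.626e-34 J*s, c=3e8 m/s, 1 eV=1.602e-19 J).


E = hc / lambda
= (6.626e-34)(3e8) / (475.4e-9)
= 1.9878e-25 / 4.7540e-07
= 4.1813e-19 J
Converting to eV: 4.1813e-19 / 1.602e-19
= 2.6101 eV

2.6101


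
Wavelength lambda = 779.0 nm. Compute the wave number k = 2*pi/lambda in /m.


k = 2 * pi / lambda
= 6.2832 / (779.0e-9)
= 6.2832 / 7.7900e-07
= 8.0657e+06 /m

8.0657e+06


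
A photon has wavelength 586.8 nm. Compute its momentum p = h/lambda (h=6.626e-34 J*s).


p = h / lambda
= 6.626e-34 / (586.8e-9)
= 6.626e-34 / 5.8680e-07
= 1.1292e-27 kg*m/s

1.1292e-27


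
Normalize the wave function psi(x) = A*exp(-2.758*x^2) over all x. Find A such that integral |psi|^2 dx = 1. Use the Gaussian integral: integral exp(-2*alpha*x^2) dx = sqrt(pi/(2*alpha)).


integral |psi|^2 dx = A^2 * sqrt(pi/(2*alpha)) = 1
A^2 = sqrt(2*alpha/pi)
= sqrt(2 * 2.758 / pi)
= 1.325065
A = sqrt(1.325065)
= 1.1511

1.1511


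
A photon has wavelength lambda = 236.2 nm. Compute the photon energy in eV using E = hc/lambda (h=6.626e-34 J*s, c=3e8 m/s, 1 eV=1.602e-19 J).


E = hc / lambda
= (6.626e-34)(3e8) / (236.2e-9)
= 1.9878e-25 / 2.3620e-07
= 8.4157e-19 J
Converting to eV: 8.4157e-19 / 1.602e-19
= 5.2533 eV

5.2533


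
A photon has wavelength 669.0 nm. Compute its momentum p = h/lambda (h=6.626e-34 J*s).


p = h / lambda
= 6.626e-34 / (669.0e-9)
= 6.626e-34 / 6.6900e-07
= 9.9043e-28 kg*m/s

9.9043e-28


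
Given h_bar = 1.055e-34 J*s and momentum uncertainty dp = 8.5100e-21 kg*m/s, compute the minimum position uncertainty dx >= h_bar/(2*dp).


dx = h_bar / (2 * dp)
= 1.055e-34 / (2 * 8.5100e-21)
= 1.055e-34 / 1.7020e-20
= 6.1986e-15 m

6.1986e-15


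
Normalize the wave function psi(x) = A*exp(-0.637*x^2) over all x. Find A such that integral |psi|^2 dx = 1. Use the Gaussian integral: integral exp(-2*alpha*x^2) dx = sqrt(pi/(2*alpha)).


integral |psi|^2 dx = A^2 * sqrt(pi/(2*alpha)) = 1
A^2 = sqrt(2*alpha/pi)
= sqrt(2 * 0.637 / pi)
= 0.63681
A = sqrt(0.63681)
= 0.798

0.798


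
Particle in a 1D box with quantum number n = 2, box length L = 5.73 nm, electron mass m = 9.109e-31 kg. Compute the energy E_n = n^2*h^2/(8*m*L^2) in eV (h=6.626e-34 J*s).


E = n^2 * h^2 / (8 * m * L^2)
= 2^2 * (6.626e-34)^2 / (8 * 9.109e-31 * (5.73e-9)^2)
= 4 * 4.3904e-67 / (8 * 9.109e-31 * 3.2833e-17)
= 7.3399e-21 J
= 0.0458 eV

0.0458


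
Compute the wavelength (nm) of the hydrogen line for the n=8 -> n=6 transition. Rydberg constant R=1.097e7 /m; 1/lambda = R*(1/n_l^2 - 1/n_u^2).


1/lambda = R * (1/n_l^2 - 1/n_u^2)
= 1.097e7 * (1/6^2 - 1/8^2)
= 1.097e7 * (0.027778 - 0.015625)
= 1.097e7 * 0.012153
= 1.3332e+05 /m
lambda = 1 / 1.3332e+05 = 7500.9767 nm

7500.9767


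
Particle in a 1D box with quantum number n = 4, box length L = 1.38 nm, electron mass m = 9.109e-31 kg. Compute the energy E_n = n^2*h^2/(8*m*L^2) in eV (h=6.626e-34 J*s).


E = n^2 * h^2 / (8 * m * L^2)
= 4^2 * (6.626e-34)^2 / (8 * 9.109e-31 * (1.38e-9)^2)
= 16 * 4.3904e-67 / (8 * 9.109e-31 * 1.9044e-18)
= 5.0618e-19 J
= 3.1597 eV

3.1597


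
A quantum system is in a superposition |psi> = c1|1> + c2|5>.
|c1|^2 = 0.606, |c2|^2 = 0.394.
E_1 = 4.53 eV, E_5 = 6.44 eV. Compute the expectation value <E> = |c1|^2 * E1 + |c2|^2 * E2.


<E> = |c1|^2 * E1 + |c2|^2 * E2
= 0.606 * 4.53 + 0.394 * 6.44
= 2.7452 + 2.5374
= 5.2825 eV

5.2825


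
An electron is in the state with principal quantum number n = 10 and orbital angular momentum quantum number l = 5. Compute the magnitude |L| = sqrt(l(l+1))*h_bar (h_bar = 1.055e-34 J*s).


L = sqrt(l*(l+1)) * h_bar
= sqrt(5 * 6) * 1.055e-34
= sqrt(30) * 1.055e-34
= 5.4772 * 1.055e-34
= 5.7785e-34 J*s

5.7785e-34


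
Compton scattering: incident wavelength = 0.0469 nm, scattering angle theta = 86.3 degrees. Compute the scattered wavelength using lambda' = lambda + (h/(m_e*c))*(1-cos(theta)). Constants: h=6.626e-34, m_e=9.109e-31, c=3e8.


Compton wavelength: h/(m_e*c) = 2.4247e-12 m
d_lambda = 2.4247e-12 * (1 - cos(86.3 deg))
= 2.4247e-12 * 0.935468
= 2.2682e-12 m = 0.002268 nm
lambda' = 0.0469 + 0.002268
= 0.049168 nm

0.049168


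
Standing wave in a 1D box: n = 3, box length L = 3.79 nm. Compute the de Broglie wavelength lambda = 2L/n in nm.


lambda = 2L / n
= 2 * 3.79 / 3
= 7.58 / 3
= 2.5267 nm

2.5267


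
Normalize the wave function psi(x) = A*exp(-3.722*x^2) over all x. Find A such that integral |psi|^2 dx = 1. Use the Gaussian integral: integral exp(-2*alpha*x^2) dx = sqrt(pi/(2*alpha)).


integral |psi|^2 dx = A^2 * sqrt(pi/(2*alpha)) = 1
A^2 = sqrt(2*alpha/pi)
= sqrt(2 * 3.722 / pi)
= 1.539318
A = sqrt(1.539318)
= 1.2407

1.2407


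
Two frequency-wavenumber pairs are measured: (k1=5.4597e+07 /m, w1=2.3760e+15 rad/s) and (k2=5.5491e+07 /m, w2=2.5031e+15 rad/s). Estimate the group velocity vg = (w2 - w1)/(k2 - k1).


vg = (w2 - w1) / (k2 - k1)
= (2.5031e+15 - 2.3760e+15) / (5.5491e+07 - 5.4597e+07)
= 1.2710e+14 / 8.9400e+05
= 1.4217e+08 m/s

1.4217e+08


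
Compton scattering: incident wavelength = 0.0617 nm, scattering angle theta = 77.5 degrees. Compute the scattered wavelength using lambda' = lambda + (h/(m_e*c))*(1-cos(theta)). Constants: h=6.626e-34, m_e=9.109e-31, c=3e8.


Compton wavelength: h/(m_e*c) = 2.4247e-12 m
d_lambda = 2.4247e-12 * (1 - cos(77.5 deg))
= 2.4247e-12 * 0.78356
= 1.8999e-12 m = 0.0019 nm
lambda' = 0.0617 + 0.0019
= 0.0636 nm

0.0636


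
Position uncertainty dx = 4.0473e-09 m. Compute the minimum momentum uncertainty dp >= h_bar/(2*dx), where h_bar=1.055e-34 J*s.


dp = h_bar / (2 * dx)
= 1.055e-34 / (2 * 4.0473e-09)
= 1.055e-34 / 8.0946e-09
= 1.3033e-26 kg*m/s

1.3033e-26


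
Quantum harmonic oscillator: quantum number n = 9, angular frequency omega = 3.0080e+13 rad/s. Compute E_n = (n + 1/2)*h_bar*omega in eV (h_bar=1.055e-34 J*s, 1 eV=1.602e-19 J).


E = (n + 1/2) * h_bar * omega
= (9 + 0.5) * 1.055e-34 * 3.0080e+13
= 9.5 * 3.1734e-21
= 3.0148e-20 J
= 0.1882 eV

0.1882


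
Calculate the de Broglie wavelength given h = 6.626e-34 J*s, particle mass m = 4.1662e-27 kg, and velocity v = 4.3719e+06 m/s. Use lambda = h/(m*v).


lambda = h / (m * v)
= 6.626e-34 / (4.1662e-27 * 4.3719e+06)
= 6.626e-34 / 1.8214e-20
= 3.6378e-14 m

3.6378e-14


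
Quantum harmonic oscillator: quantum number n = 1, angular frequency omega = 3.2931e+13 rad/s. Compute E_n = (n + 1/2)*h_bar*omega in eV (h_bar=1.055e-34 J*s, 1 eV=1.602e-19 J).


E = (n + 1/2) * h_bar * omega
= (1 + 0.5) * 1.055e-34 * 3.2931e+13
= 1.5 * 3.4742e-21
= 5.2113e-21 J
= 0.0325 eV

0.0325


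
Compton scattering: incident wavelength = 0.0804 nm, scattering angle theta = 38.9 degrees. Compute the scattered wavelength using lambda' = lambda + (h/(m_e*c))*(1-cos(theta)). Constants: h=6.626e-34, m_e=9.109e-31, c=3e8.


Compton wavelength: h/(m_e*c) = 2.4247e-12 m
d_lambda = 2.4247e-12 * (1 - cos(38.9 deg))
= 2.4247e-12 * 0.221757
= 5.3770e-13 m = 0.000538 nm
lambda' = 0.0804 + 0.000538
= 0.080938 nm

0.080938


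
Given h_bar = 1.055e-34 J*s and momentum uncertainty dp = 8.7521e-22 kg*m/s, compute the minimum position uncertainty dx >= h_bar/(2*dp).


dx = h_bar / (2 * dp)
= 1.055e-34 / (2 * 8.7521e-22)
= 1.055e-34 / 1.7504e-21
= 6.0271e-14 m

6.0271e-14


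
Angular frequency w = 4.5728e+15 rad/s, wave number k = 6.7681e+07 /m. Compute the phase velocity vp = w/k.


vp = w / k
= 4.5728e+15 / 6.7681e+07
= 6.7564e+07 m/s

6.7564e+07


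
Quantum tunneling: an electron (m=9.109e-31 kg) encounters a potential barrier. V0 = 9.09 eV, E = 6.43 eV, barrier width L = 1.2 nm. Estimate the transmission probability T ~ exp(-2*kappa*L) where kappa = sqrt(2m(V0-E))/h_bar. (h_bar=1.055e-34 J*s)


V0 - E = 2.66 eV = 4.2613e-19 J
kappa = sqrt(2 * m * (V0-E)) / h_bar
= sqrt(2 * 9.109e-31 * 4.2613e-19) / 1.055e-34
= 8.3516e+09 /m
2*kappa*L = 2 * 8.3516e+09 * 1.2e-9
= 20.0439
T = exp(-20.0439) = 1.972719e-09

1.972719e-09


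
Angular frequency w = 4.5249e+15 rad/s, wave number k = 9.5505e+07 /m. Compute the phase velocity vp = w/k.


vp = w / k
= 4.5249e+15 / 9.5505e+07
= 4.7379e+07 m/s

4.7379e+07


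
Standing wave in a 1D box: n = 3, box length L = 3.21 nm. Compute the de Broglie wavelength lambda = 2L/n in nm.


lambda = 2L / n
= 2 * 3.21 / 3
= 6.42 / 3
= 2.14 nm

2.14


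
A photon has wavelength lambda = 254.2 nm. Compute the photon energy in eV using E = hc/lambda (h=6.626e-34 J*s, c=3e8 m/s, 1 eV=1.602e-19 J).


E = hc / lambda
= (6.626e-34)(3e8) / (254.2e-9)
= 1.9878e-25 / 2.5420e-07
= 7.8198e-19 J
Converting to eV: 7.8198e-19 / 1.602e-19
= 4.8813 eV

4.8813


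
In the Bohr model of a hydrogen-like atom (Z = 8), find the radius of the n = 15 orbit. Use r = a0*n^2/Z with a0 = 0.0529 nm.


r = a0 * n^2 / Z
= 0.0529 * 15^2 / 8
= 0.0529 * 225 / 8
= 1.4878 nm

1.4878


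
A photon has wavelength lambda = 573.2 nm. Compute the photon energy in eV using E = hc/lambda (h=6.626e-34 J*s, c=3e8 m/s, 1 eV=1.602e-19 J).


E = hc / lambda
= (6.626e-34)(3e8) / (573.2e-9)
= 1.9878e-25 / 5.7320e-07
= 3.4679e-19 J
Converting to eV: 3.4679e-19 / 1.602e-19
= 2.1647 eV

2.1647


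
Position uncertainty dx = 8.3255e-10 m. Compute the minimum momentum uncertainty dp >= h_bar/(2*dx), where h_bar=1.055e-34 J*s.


dp = h_bar / (2 * dx)
= 1.055e-34 / (2 * 8.3255e-10)
= 1.055e-34 / 1.6651e-09
= 6.3360e-26 kg*m/s

6.3360e-26


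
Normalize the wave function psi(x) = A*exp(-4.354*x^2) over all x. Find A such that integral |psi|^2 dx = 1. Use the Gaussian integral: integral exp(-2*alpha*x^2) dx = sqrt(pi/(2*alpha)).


integral |psi|^2 dx = A^2 * sqrt(pi/(2*alpha)) = 1
A^2 = sqrt(2*alpha/pi)
= sqrt(2 * 4.354 / pi)
= 1.664885
A = sqrt(1.664885)
= 1.2903

1.2903


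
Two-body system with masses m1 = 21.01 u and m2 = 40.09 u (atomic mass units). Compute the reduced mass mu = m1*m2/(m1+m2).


mu = m1 * m2 / (m1 + m2)
= 21.01 * 40.09 / (21.01 + 40.09)
= 842.2909 / 61.1
= 13.7854 u

13.7854
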